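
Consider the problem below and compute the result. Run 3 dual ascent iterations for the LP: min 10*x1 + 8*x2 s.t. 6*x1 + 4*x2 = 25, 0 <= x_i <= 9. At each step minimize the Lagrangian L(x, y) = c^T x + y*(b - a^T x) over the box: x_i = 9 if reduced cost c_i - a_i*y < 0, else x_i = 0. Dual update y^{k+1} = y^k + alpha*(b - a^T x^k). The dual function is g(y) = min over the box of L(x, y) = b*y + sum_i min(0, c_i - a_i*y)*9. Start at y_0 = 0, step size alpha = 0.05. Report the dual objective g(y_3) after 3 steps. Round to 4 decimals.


Dual ascent for LP: min 10*x1 + 8*x2, 6*x1 + 4*x2 = 25, 0 <= x_i <= 9
Step 1: y^k = 0.0, reduced costs: (10.0, 8.0)
  x^k = (0.0, 0.0), subgradient = b - a^T x = 25.0
  y^{k+1} = 0.0 + 0.05*25.0 = 1.25
Step 2: y^k = 1.25, reduced costs: (2.5, 3.0)
  x^k = (0.0, 0.0), subgradient = b - a^T x = 25.0
  y^{k+1} = 1.25 + 0.05*25.0 = 2.5
Step 3: y^k = 2.5, reduced costs: (-5.0, -2.0)
  x^k = (9.0, 9.0), subgradient = b - a^T x = -65.0
  y^{k+1} = 2.5 + 0.05*-65.0 = -0.75
Dual objective at y_3 = -0.75: reduced costs (14.5, 11.0), box minimizer x = (0.0, 0.0)
g(y_3) = b*y + (c1 - a1*y)*x1 + (c2 - a2*y)*x2 = 25*(-0.75) + 14.5*0.0 + 11.0*0.0 = -18.75 + 0.0 + 0.0 = -18.75


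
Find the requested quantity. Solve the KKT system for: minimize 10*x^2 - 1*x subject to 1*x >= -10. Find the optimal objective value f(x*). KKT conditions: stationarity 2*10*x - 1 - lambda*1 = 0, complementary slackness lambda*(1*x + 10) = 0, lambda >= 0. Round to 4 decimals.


Step 1: Try lambda = 0 (constraint inactive).
Stationarity: 2*10*x - 1 = 0
x* = 1/(2*10) = 0.05
Check constraint: 1*0.05 = 0.05 >= -10 -- satisfied.
Step 2: Compute optimal value.
f(x*) = 10*0.05^2 - 1*0.05 = -0.025


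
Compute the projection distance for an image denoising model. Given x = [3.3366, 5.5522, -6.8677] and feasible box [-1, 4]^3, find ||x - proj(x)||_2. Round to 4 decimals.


Project each component onto [-1, 4].
clip(3.3366) = 3.3366, clip(5.5522) = 4.0, clip(-6.8677) = -1.0
Projection = [3.3366, 4.0, -1.0]
Squared diffs: [0.0, 2.4093, 34.4299]
Distance = sqrt(36.8392) = 6.0695


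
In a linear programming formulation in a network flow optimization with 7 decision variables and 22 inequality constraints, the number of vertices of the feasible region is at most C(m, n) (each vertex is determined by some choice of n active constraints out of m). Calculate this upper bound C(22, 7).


Each vertex corresponds to some choice of n active constraints out of m, so the number of vertices is at most C(m, n) = m! / (n!(m-n)!).
m = 22, n = 7
Numerator: 22 * 21 * 20 * 19 * 18 * 17 * 16
Denominator: 7! = 5040
C(22, 7) = 170544


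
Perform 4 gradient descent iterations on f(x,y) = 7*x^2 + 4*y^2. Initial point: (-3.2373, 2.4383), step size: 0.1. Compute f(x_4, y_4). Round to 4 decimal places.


Gradient descent on f(x,y) = 7*x^2 + 4*y^2.
Starting point: (-3.2373, 2.4383), alpha = 0.1
Step 1: grad_x = 2*7*-3.2373 = -45.3222, grad_y = 2*4*2.4383 = 19.5064
  x_1 = -3.2373 - 0.1*-45.3222 = 1.2949
  y_1 = 2.4383 - 0.1*19.5064 = 0.4877
Step 2: grad_x = 2*7*1.2949 = 18.1289, grad_y = 2*4*0.4877 = 3.9013
  x_2 = 1.2949 - 0.1*18.1289 = -0.518
  y_2 = 0.4877 - 0.1*3.9013 = 0.0975
Step 3: grad_x = 2*7*-0.518 = -7.2516, grad_y = 2*4*0.0975 = 0.7803
  x_3 = -0.518 - 0.1*-7.2516 = 0.2072
  y_3 = 0.0975 - 0.1*0.7803 = 0.0195
Step 4: grad_x = 2*7*0.2072 = 2.9006, grad_y = 2*4*0.0195 = 0.1561
  x_4 = 0.2072 - 0.1*2.9006 = -0.0829
  y_4 = 0.0195 - 0.1*0.1561 = 0.0039
f(-0.0829, 0.0039) = 7*(-0.0829)^2 + 4*0.0039^2 = 0.0481


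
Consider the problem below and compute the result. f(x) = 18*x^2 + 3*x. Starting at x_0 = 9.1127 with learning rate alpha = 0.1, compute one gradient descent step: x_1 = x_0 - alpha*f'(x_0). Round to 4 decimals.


We compute the gradient at x_0 and apply the update.
f'(x) = 36*x + 3
f'(9.1127) = 36*9.1127 + 3 = 331.0572
x_1 = 9.1127 - 0.1*331.0572 = -23.993


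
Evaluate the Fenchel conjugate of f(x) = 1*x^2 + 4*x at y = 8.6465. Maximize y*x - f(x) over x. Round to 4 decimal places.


f*(y) = sup_x {y*x - a*x^2 - b*x} = sup_x {(y-b)*x - a*x^2}
FOC: (y - b) - 2a*x = 0 => x* = (y - b)/(2a)
x* = (8.6465 - 4)/(2*1) = 2.3233
f*(8.6465) = (y-b)^2/(4a) = (8.6465 - 4)^2/(4*1)
= 21.59/4 = 5.3975


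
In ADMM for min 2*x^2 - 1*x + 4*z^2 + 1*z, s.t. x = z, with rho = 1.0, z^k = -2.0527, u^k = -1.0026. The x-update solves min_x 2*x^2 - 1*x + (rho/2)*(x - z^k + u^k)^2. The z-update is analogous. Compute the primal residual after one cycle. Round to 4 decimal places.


ADMM iteration with rho = 1.0, z^k = -2.0527, u^k = -1.0026
Step 1: x-update.
Minimize 2*x^2 - 1*x + (1.0/2)*(x + 2.0527 - 1.0026)^2
FOC: (2*2 + 1.0)*x = 1 + 1.0*(-2.0527 + 1.0026)
x^{k+1} = -0.01
Step 2: z-update.
Minimize 4*z^2 + 1*z + (1.0/2)*(-0.01 - z - 1.0026)^2
FOC: (2*4 + 1.0)*z = -1 + 1.0*(-0.01 - 1.0026)
z^{k+1} = -0.2236
Step 3: u-update.
u^{k+1} = -1.0026 - 0.01 + 0.2236 = -0.789
Step 4: Primal residual = |-0.01 + 0.2236| = 0.2136


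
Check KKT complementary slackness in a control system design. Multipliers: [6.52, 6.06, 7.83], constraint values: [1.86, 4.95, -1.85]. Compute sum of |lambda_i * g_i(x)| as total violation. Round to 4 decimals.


KKT complementary slackness check:
lambda_1 * g_1 = 6.52 * 1.86 = 12.1272
lambda_2 * g_2 = 6.06 * 4.95 = 29.997
lambda_3 * g_3 = 7.83 * -1.85 = -14.4855
Total violation = 12.1272 + 29.997 + 14.4855 = 56.6097


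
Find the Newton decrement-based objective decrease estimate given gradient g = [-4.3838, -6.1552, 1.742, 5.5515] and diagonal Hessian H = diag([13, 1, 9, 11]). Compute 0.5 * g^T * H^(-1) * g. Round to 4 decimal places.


Step 1: H is diagonal, so H^(-1) * g = [-0.3372, -6.1552, 0.1936, 0.5047].
Step 2: g^T H^(-1) g = sum_i g_i^2 / H_ii
  = (-4.3838)^2/13 + (-6.1552)^2/1 + (1.742)^2/9 + (5.5515)^2/11
  = 1.4783 + 37.8865 + 0.3372 + 2.8017 = 42.5037
Step 3: Objective decrease = 0.5 * g^T H^(-1) g = 21.2518


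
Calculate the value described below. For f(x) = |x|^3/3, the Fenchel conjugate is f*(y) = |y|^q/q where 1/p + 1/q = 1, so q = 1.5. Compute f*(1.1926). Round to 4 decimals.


The conjugate exponent q satisfies 1/p + 1/q = 1.
p = 3, so q = 3/(3 - 1) = 1.5
|y|^q = 1.1926^1.5 = 1.3024
f*(1.1926) = 1.3024 / 1.5 = 0.8683


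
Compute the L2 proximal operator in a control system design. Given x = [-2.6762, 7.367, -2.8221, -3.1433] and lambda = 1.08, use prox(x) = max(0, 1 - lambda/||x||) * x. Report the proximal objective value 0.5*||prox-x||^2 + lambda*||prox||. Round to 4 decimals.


Step 1: Compute ||x||.
||x|| = 8.9039
Step 2: Compute scaling factor.
scale = max(0, 1 - 1.08/8.9039) = 0.8787
Step 3: prox(x) = [-2.3516, 6.4734, -2.4798, -2.762]
||prox(x)|| = 7.8239
Step 4: Proximal objective.
0.5*||prox-x||^2 = 0.5832
lambda*||prox|| = 8.4498
Total = 9.033


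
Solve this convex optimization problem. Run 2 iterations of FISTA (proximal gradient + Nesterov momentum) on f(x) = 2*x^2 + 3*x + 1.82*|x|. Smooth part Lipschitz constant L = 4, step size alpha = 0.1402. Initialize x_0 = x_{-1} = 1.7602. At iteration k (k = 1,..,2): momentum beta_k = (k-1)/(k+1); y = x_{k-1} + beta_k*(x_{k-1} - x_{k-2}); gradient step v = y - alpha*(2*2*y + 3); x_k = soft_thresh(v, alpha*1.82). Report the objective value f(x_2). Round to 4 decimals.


FISTA on f(x) = 2*x^2 + 3*x + 1.82*|x|
L = 4, alpha = 0.1402
Iteration 1: beta = 0.0, y = 1.7602 + 0.0*(1.7602 - 1.7602) = 1.7602
  grad(y) = 10.0408, v = y - alpha*grad = 0.3525
  prox(v) = soft_thresh(0.3525, 0.2552) = 0.0973
Iteration 2: beta = 0.3333, y = 0.0973 + 0.3333*(0.0973 - 1.7602) = -0.457
  grad(y) = 1.1721, v = y - alpha*grad = -0.6213
  prox(v) = soft_thresh(-0.6213, 0.2552) = -0.3661
f(x_2) = 2*(-0.3661)^2 + 3*(-0.3661) + 1.82*|-0.3661| = -0.1639


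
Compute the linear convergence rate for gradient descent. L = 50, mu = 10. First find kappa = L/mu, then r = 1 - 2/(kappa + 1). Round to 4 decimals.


Step 1: Compute the condition number.
kappa = L/mu = 50/10 = 5.0
Step 2: Compute the convergence rate.
r = 1 - 2/(kappa + 1) = 1 - 2*mu/(L + mu) = (L - mu)/(L + mu) = 40/60 = 0.6667


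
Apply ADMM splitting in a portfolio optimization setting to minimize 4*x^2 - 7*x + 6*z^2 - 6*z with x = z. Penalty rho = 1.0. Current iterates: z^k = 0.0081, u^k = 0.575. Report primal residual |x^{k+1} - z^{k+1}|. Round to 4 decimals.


ADMM iteration with rho = 1.0, z^k = 0.0081, u^k = 0.575
Step 1: x-update.
Minimize 4*x^2 - 7*x + (1.0/2)*(x - 0.0081 + 0.575)^2
FOC: (2*4 + 1.0)*x = 7 + 1.0*(0.0081 - 0.575)
x^{k+1} = 0.7148
Step 2: z-update.
Minimize 6*z^2 - 6*z + (1.0/2)*(0.7148 - z + 0.575)^2
FOC: (2*6 + 1.0)*z = 6 + 1.0*(0.7148 + 0.575)
z^{k+1} = 0.5608
Step 3: u-update.
u^{k+1} = 0.575 + 0.7148 - 0.5608 = 0.729
Step 4: Primal residual = |0.7148 - 0.5608| = 0.154


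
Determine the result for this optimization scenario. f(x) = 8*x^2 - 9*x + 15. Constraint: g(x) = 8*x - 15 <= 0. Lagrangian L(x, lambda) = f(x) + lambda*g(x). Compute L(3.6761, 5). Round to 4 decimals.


Step 1: Evaluate f(x).
f(3.6761) = 8*3.6761^2 - 9*3.6761 + 15 = 90.0248
Step 2: Evaluate g(x).
g(3.6761) = 8*3.6761 - 15 = 14.4088
Step 3: Compute Lagrangian.
L = 90.0248 + 5*14.4088 = 162.0688


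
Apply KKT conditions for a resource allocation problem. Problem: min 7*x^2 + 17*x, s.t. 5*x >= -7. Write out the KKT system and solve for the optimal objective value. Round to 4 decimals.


Step 1: Try lambda = 0 (constraint inactive).
Stationarity: 2*7*x + 17 = 0
x* = -17/(2*7) = -17/14 = -1.2143 (rounded; the exact value -17/14 is used below)
Check constraint: 5*-1.2143 = -6.0715 >= -7 -- satisfied.
Step 2: Compute optimal value.
f(x*) = 7*(-17/14)^2 + 17*(-17/14) = -10.3214


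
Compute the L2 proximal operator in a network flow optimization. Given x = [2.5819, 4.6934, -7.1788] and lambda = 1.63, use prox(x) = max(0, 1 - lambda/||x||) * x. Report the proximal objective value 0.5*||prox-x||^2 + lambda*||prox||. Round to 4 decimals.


Step 1: Compute ||x||.
||x|| = 8.9571
Step 2: Compute scaling factor.
scale = max(0, 1 - 1.63/8.9571) = 0.818
Step 3: prox(x) = [2.112, 3.8393, -5.8724]
||prox(x)|| = 7.3271
Step 4: Proximal objective.
0.5*||prox-x||^2 = 1.3285
lambda*||prox|| = 11.9432
Total = 13.2716


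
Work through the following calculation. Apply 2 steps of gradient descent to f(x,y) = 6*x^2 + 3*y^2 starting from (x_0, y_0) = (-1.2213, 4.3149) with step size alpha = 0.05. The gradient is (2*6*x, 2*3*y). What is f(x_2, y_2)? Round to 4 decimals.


Gradient descent on f(x,y) = 6*x^2 + 3*y^2.
Starting point: (-1.2213, 4.3149), alpha = 0.05
Step 1: grad_x = 2*6*-1.2213 = -14.6556, grad_y = 2*3*4.3149 = 25.8894
  x_1 = -1.2213 - 0.05*-14.6556 = -0.4885
  y_1 = 4.3149 - 0.05*25.8894 = 3.0204
Step 2: grad_x = 2*6*-0.4885 = -5.8622, grad_y = 2*3*3.0204 = 18.1226
  x_2 = -0.4885 - 0.05*-5.8622 = -0.1954
  y_2 = 3.0204 - 0.05*18.1226 = 2.1143
f(-0.1954, 2.1143) = 6*(-0.1954)^2 + 3*2.1143^2 = 13.6399


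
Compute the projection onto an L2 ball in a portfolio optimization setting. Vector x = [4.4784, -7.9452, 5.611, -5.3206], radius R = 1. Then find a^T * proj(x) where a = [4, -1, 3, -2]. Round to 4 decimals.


Step 1: Compute ||x|| (intermediates to 6 decimals).
||x|| = sqrt(4.4784^2 + (-7.9452)^2 + 5.611^2 + (-5.3206)^2) = 11.957189
Step 2: Project.
Since ||x|| > R, scale = R/||x|| = 1/11.957189 = 0.083632, proj(x) = scale * x
proj(x) = [0.374538, -0.664473, 0.469259, -0.444972]
Step 3: Dot product.
a^T * proj(x) = 4*0.374538 - 1*(-0.664473) + 3*0.469259 - 2*(-0.444972) = 4.4603


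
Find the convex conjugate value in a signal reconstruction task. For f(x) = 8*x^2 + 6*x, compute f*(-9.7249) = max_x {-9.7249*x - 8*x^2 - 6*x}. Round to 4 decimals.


f*(y) = sup_x {y*x - a*x^2 - b*x} = sup_x {(y-b)*x - a*x^2}
FOC: (y - b) - 2a*x = 0 => x* = (y - b)/(2a)
x* = (-9.7249 - 6)/(2*8) = -0.9828
f*(-9.7249) = (y-b)^2/(4a) = (-9.7249 - 6)^2/(4*8)
= 247.2725/32 = 7.7273


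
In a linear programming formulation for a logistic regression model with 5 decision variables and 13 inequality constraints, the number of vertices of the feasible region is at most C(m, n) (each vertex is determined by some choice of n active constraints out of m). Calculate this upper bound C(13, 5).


Each vertex corresponds to some choice of n active constraints out of m, so the number of vertices is at most C(m, n) = m! / (n!(m-n)!).
m = 13, n = 5
Numerator: 13 * 12 * 11 * 10 * 9
Denominator: 5! = 120
C(13, 5) = 1287


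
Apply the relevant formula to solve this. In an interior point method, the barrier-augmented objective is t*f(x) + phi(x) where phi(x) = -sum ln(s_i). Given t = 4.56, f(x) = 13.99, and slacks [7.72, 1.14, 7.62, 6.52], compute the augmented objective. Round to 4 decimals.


Step 1: Compute log-barrier.
ln values: [2.0438, 0.131, 2.0308, 1.8749]
phi = -(2.0438 + 0.131 + 2.0308 + 1.8749) = -6.0805
Step 2: Compute augmented objective.
t*f(x) = 4.56*13.99 = 63.7944
Total = 63.7944 - 6.0805 = 57.7139


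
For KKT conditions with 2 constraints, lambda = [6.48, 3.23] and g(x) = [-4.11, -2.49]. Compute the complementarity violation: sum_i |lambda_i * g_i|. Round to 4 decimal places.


KKT complementary slackness check:
lambda_1 * g_1 = 6.48 * -4.11 = -26.6328
lambda_2 * g_2 = 3.23 * -2.49 = -8.0427
Total violation = 26.6328 + 8.0427 = 34.6755


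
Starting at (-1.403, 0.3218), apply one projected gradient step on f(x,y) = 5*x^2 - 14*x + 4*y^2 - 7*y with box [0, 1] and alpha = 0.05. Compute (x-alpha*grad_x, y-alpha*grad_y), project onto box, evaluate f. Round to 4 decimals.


Step 1: Compute gradient at (-1.403, 0.3218).
grad_x = 2*5*-1.403 - 14 = -28.03
grad_y = 2*4*0.3218 - 7 = -4.4256
Step 2: Gradient step.
x_raw = -1.403 - 0.05*-28.03 = -0.0015
y_raw = 0.3218 - 0.05*-4.4256 = 0.5431
Step 3: Project onto [0, 1].
x_proj = clip(-0.0015) = 0.0
y_proj = clip(0.5431) = 0.5431
Step 4: Evaluate f.
f(0.0, 0.5431) = -2.6218


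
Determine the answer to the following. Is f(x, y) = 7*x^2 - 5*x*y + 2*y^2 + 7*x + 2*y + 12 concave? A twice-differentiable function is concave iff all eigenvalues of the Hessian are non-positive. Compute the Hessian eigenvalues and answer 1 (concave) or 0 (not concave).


The Hessian of f(x,y) = 7*x^2 - 5*x*y + 2*y^2 + 7*x + 2*y + 12 is:
H = [[14, -5], [-5, 4]]
Trace = 14 + 4 = 18
Determinant = 14*4 - (-5)^2 = 31
Discriminant = (18)^2 - 4*31 = 200.0
Eigenvalues: lambda_1 = 1.9289, lambda_2 = 16.0711
The function is not concave.

0


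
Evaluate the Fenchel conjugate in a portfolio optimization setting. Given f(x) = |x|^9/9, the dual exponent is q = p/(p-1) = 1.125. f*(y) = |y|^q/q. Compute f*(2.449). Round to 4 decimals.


The conjugate exponent q satisfies 1/p + 1/q = 1.
p = 9, so q = 9/(9 - 1) = 1.125
|y|^q = 2.449^1.125 = 2.7391
f*(2.449) = 2.7391 / 1.125 = 2.4348


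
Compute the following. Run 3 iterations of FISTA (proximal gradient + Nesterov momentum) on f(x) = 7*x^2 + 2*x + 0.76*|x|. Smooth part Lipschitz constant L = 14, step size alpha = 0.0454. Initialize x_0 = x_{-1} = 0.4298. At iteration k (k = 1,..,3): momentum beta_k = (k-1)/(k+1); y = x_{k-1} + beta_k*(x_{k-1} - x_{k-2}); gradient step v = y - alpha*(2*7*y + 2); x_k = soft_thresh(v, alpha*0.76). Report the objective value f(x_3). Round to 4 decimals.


FISTA on f(x) = 7*x^2 + 2*x + 0.76*|x|
L = 14, alpha = 0.0454
Iteration 1: beta = 0.0, y = 0.4298 + 0.0*(0.4298 - 0.4298) = 0.4298
  grad(y) = 8.0172, v = y - alpha*grad = 0.0658
  prox(v) = soft_thresh(0.0658, 0.0345) = 0.0313
Iteration 2: beta = 0.3333, y = 0.0313 + 0.3333*(0.0313 - 0.4298) = -0.1015
  grad(y) = 0.5788, v = y - alpha*grad = -0.1278
  prox(v) = soft_thresh(-0.1278, 0.0345) = -0.0933
Iteration 3: beta = 0.5, y = -0.0933 + 0.5*(-0.0933 - 0.0313) = -0.1556
  grad(y) = -0.1782, v = y - alpha*grad = -0.1475
  prox(v) = soft_thresh(-0.1475, 0.0345) = -0.113
f(x_3) = 7*(-0.113)^2 + 2*(-0.113) + 0.76*|-0.113| = -0.0507


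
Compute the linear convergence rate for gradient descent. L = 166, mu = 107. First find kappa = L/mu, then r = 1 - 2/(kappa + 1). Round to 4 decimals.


Step 1: Compute the condition number.
kappa = L/mu = 166/107 = 1.5514
Step 2: Compute the convergence rate.
r = 1 - 2/(kappa + 1) = 1 - 2*mu/(L + mu) = (L - mu)/(L + mu) = 59/273 = 0.2161


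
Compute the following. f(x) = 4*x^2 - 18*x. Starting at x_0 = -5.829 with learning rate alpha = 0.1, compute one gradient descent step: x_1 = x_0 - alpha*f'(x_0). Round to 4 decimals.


We compute the gradient at x_0 and apply the update.
f'(x) = 8*x - 18
f'(-5.829) = 8*-5.829 - 18 = -64.632
x_1 = -5.829 - 0.1*-64.632 = 0.6342


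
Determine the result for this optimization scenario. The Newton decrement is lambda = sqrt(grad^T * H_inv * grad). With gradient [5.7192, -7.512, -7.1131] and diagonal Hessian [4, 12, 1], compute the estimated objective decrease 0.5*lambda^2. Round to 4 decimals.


Step 1: H is diagonal, so H^(-1) * g = [1.4298, -0.626, -7.1131].
Step 2: g^T H^(-1) g = sum_i g_i^2 / H_ii
  = (5.7192)^2/4 + (-7.512)^2/12 + (-7.1131)^2/1
  = 8.1773 + 4.7025 + 50.5962 = 63.476
Step 3: Objective decrease = 0.5 * g^T H^(-1) g = 31.738


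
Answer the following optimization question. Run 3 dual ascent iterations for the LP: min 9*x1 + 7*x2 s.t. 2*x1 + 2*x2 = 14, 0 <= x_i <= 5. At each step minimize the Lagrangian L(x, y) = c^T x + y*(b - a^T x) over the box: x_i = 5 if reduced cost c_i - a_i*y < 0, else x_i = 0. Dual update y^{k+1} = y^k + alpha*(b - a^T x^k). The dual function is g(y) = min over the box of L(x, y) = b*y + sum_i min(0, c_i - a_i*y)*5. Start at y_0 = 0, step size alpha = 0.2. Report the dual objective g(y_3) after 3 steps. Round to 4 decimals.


Dual ascent for LP: min 9*x1 + 7*x2, 2*x1 + 2*x2 = 14, 0 <= x_i <= 5
Step 1: y^k = 0.0, reduced costs: (9.0, 7.0)
  x^k = (0.0, 0.0), subgradient = b - a^T x = 14.0
  y^{k+1} = 0.0 + 0.2*14.0 = 2.8
Step 2: y^k = 2.8, reduced costs: (3.4, 1.4)
  x^k = (0.0, 0.0), subgradient = b - a^T x = 14.0
  y^{k+1} = 2.8 + 0.2*14.0 = 5.6
Step 3: y^k = 5.6, reduced costs: (-2.2, -4.2)
  x^k = (5.0, 5.0), subgradient = b - a^T x = -6.0
  y^{k+1} = 5.6 + 0.2*-6.0 = 4.4
Dual objective at y_3 = 4.4: reduced costs (0.2, -1.8), box minimizer x = (0.0, 5.0)
g(y_3) = b*y + (c1 - a1*y)*x1 + (c2 - a2*y)*x2 = 14*4.4 + 0.2*0.0 + (-1.8)*5.0 = 61.6 + 0.0 - 9.0 = 52.6


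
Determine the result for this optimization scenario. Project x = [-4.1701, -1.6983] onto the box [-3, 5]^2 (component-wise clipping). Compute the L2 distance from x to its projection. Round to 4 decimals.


Project each component onto [-3, 5].
clip(-4.1701) = -3.0, clip(-1.6983) = -1.6983
Projection = [-3.0, -1.6983]
Squared diffs: [1.3691, 0.0]
Distance = sqrt(1.3691) = 1.1701


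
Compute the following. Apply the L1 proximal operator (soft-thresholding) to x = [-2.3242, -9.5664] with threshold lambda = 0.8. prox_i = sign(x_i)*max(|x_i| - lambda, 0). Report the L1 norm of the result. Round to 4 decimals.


Soft-thresholding with lambda = 0.8:
prox(-2.3242) = sign(-2.3242)*max(|-2.3242| - 0.8, 0) = -1.5242
prox(-9.5664) = sign(-9.5664)*max(|-9.5664| - 0.8, 0) = -8.7664
prox(x) = [-1.5242, -8.7664]
||prox(x)||_1 = 1.5242 + 8.7664 = 10.2906


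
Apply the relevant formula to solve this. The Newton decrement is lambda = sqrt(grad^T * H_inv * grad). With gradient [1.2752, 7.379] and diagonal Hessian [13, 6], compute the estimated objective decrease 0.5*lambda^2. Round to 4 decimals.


Step 1: H is diagonal, so H^(-1) * g = [0.0981, 1.2298].
Step 2: g^T H^(-1) g = sum_i g_i^2 / H_ii
  = (1.2752)^2/13 + (7.379)^2/6
  = 0.1251 + 9.0749 = 9.2
Step 3: Objective decrease = 0.5 * g^T H^(-1) g = 4.6


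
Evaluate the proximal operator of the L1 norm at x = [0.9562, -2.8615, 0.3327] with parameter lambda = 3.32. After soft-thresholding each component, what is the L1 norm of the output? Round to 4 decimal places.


Soft-thresholding with lambda = 3.32:
prox(0.9562) = sign(0.9562)*max(|0.9562| - 3.32, 0) = 0.0
prox(-2.8615) = sign(-2.8615)*max(|-2.8615| - 3.32, 0) = 0.0
prox(0.3327) = sign(0.3327)*max(|0.3327| - 3.32, 0) = 0.0
prox(x) = [0.0, 0.0, 0.0]
||prox(x)||_1 = 0.0 + 0.0 + 0.0 = 0.0


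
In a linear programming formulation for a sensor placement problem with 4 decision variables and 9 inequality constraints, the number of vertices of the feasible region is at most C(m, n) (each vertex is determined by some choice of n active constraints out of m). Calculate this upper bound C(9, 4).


Each vertex corresponds to some choice of n active constraints out of m, so the number of vertices is at most C(m, n) = m! / (n!(m-n)!).
m = 9, n = 4
Numerator: 9 * 8 * 7 * 6
Denominator: 4! = 24
C(9, 4) = 126


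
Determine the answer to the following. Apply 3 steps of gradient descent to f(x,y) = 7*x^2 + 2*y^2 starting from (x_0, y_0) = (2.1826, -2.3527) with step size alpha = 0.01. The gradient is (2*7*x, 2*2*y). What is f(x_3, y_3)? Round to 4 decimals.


Gradient descent on f(x,y) = 7*x^2 + 2*y^2.
Starting point: (2.1826, -2.3527), alpha = 0.01
Step 1: grad_x = 2*7*2.1826 = 30.5564, grad_y = 2*2*-2.3527 = -9.4108
  x_1 = 2.1826 - 0.01*30.5564 = 1.877
  y_1 = -2.3527 - 0.01*-9.4108 = -2.2586
Step 2: grad_x = 2*7*1.877 = 26.2785, grad_y = 2*2*-2.2586 = -9.0344
  x_2 = 1.877 - 0.01*26.2785 = 1.6143
  y_2 = -2.2586 - 0.01*-9.0344 = -2.1682
Step 3: grad_x = 2*7*1.6143 = 22.5995, grad_y = 2*2*-2.1682 = -8.673
  x_3 = 1.6143 - 0.01*22.5995 = 1.3883
  y_3 = -2.1682 - 0.01*-8.673 = -2.0815
f(1.3883, -2.0815) = 7*1.3883^2 + 2*(-2.0815)^2 = 22.1562


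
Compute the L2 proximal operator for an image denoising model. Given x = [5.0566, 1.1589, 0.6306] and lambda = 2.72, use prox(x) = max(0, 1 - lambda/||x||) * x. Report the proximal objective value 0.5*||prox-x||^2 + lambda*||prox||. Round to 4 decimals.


Step 1: Compute ||x||.
||x|| = 5.2259
Step 2: Compute scaling factor.
scale = max(0, 1 - 2.72/5.2259) = 0.4795
Step 3: prox(x) = [2.4247, 0.5557, 0.3024]
||prox(x)|| = 2.5059
Step 4: Proximal objective.
0.5*||prox-x||^2 = 3.6992
lambda*||prox|| = 6.816
Total = 10.5152


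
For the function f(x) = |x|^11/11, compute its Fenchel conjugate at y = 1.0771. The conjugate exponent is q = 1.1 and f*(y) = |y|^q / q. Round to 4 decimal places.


The conjugate exponent q satisfies 1/p + 1/q = 1.
p = 11, so q = 11/(11 - 1) = 1.1
|y|^q = 1.0771^1.1 = 1.0851
f*(1.0771) = 1.0851 / 1.1 = 0.9865


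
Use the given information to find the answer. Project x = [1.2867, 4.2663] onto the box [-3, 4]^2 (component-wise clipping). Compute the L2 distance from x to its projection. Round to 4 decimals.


Project each component onto [-3, 4].
clip(1.2867) = 1.2867, clip(4.2663) = 4.0
Projection = [1.2867, 4.0]
Squared diffs: [0.0, 0.0709]
Distance = sqrt(0.0709) = 0.2663


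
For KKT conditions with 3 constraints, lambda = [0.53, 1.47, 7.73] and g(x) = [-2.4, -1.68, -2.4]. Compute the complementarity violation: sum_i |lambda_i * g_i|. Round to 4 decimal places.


KKT complementary slackness check:
lambda_1 * g_1 = 0.53 * -2.4 = -1.272
lambda_2 * g_2 = 1.47 * -1.68 = -2.4696
lambda_3 * g_3 = 7.73 * -2.4 = -18.552
Total violation = 1.272 + 2.4696 + 18.552 = 22.2936


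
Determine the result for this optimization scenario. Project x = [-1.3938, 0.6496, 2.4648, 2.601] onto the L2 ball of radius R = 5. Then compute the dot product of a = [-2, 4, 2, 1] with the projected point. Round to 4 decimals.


Step 1: Compute ||x|| (intermediates to 6 decimals).
||x|| = sqrt((-1.3938)^2 + 0.6496^2 + 2.4648^2 + 2.601^2) = 3.899372
Step 2: Project.
Since ||x|| <= R, proj = x (no scaling needed).
proj(x) = [-1.3938, 0.6496, 2.4648, 2.601]
Step 3: Dot product.
a^T * proj(x) = -2*(-1.3938) + 4*0.6496 + 2*2.4648 + 1*2.601 = 12.9166


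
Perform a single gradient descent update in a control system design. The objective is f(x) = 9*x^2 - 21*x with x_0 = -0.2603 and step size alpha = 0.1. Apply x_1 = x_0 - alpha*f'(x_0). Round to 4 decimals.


We compute the gradient at x_0 and apply the update.
f'(x) = 18*x - 21
f'(-0.2603) = 18*-0.2603 - 21 = -25.6854
x_1 = -0.2603 - 0.1*-25.6854 = 2.3082


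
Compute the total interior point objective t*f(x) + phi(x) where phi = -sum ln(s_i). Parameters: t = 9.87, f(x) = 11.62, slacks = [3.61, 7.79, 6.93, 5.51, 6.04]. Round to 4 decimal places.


Step 1: Compute log-barrier.
ln values: [1.2837, 2.0528, 1.9359, 1.7066, 1.7984]
phi = -(1.2837 + 2.0528 + 1.9359 + 1.7066 + 1.7984) = -8.7774
Step 2: Compute augmented objective.
t*f(x) = 9.87*11.62 = 114.6894
Total = 114.6894 - 8.7774 = 105.912


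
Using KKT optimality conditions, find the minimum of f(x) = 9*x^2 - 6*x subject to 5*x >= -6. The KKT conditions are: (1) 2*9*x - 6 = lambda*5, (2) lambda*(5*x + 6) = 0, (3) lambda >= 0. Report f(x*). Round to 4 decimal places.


Step 1: Try lambda = 0 (constraint inactive).
Stationarity: 2*9*x - 6 = 0
x* = 6/(2*9) = 1/3 = 0.3333 (rounded; the exact value 1/3 is used below)
Check constraint: 5*0.3333 = 1.6665 >= -6 -- satisfied.
Step 2: Compute optimal value.
f(x*) = 9*(1/3)^2 - 6*(1/3) = -1.0


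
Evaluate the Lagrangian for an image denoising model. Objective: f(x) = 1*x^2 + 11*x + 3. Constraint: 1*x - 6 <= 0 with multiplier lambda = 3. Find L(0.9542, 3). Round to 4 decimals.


Step 1: Evaluate f(x).
f(0.9542) = 1*0.9542^2 + 11*0.9542 + 3 = 14.4067
Step 2: Evaluate g(x).
g(0.9542) = 1*0.9542 - 6 = -5.0458
Step 3: Compute Lagrangian.
L = 14.4067 + 3*-5.0458 = -0.7307


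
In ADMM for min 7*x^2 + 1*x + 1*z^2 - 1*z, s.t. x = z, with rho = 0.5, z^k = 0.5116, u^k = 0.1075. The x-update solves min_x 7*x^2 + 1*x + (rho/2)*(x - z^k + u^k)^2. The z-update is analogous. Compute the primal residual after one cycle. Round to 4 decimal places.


ADMM iteration with rho = 0.5, z^k = 0.5116, u^k = 0.1075
Step 1: x-update.
Minimize 7*x^2 + 1*x + (0.5/2)*(x - 0.5116 + 0.1075)^2
FOC: (2*7 + 0.5)*x = -1 + 0.5*(0.5116 - 0.1075)
x^{k+1} = -0.055
Step 2: z-update.
Minimize 1*z^2 - 1*z + (0.5/2)*(-0.055 - z + 0.1075)^2
FOC: (2*1 + 0.5)*z = 1 + 0.5*(-0.055 + 0.1075)
z^{k+1} = 0.4105
Step 3: u-update.
u^{k+1} = 0.1075 - 0.055 - 0.4105 = -0.358
Step 4: Primal residual = |-0.055 - 0.4105| = 0.4655


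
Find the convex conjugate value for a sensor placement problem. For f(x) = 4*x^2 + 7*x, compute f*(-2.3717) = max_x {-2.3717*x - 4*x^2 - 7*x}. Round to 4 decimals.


f*(y) = sup_x {y*x - a*x^2 - b*x} = sup_x {(y-b)*x - a*x^2}
FOC: (y - b) - 2a*x = 0 => x* = (y - b)/(2a)
x* = (-2.3717 - 7)/(2*4) = -1.1715
f*(-2.3717) = (y-b)^2/(4a) = (-2.3717 - 7)^2/(4*4)
= 87.8288/16 = 5.4893


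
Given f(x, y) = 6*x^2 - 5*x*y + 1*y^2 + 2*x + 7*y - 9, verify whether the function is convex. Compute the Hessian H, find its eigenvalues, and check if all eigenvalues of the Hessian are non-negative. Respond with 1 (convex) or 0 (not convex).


The Hessian of f(x,y) = 6*x^2 - 5*x*y + 1*y^2 + 2*x + 7*y - 9 is:
H = [[12, -5], [-5, 2]]
Trace = 12 + 2 = 14
Determinant = 12*2 - (-5)^2 = -1
Discriminant = (14)^2 - 4*-1 = 200.0
Eigenvalues: lambda_1 = -0.0711, lambda_2 = 14.0711
The function is not convex.

0


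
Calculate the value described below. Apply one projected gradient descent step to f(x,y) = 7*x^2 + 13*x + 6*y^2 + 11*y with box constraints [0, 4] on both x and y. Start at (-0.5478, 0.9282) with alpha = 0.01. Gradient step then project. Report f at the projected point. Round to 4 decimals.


Step 1: Compute gradient at (-0.5478, 0.9282).
grad_x = 2*7*-0.5478 + 13 = 5.3308
grad_y = 2*6*0.9282 + 11 = 22.1384
Step 2: Gradient step.
x_raw = -0.5478 - 0.01*5.3308 = -0.6011
y_raw = 0.9282 - 0.01*22.1384 = 0.7068
Step 3: Project onto [0, 4].
x_proj = clip(-0.6011) = 0.0
y_proj = clip(0.7068) = 0.7068
Step 4: Evaluate f.
f(0.0, 0.7068) = 10.7725


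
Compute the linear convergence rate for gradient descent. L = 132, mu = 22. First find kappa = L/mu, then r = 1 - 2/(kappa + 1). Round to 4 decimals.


Step 1: Compute the condition number.
kappa = L/mu = 132/22 = 6.0
Step 2: Compute the convergence rate.
r = 1 - 2/(kappa + 1) = 1 - 2*mu/(L + mu) = (L - mu)/(L + mu) = 110/154 = 0.7143


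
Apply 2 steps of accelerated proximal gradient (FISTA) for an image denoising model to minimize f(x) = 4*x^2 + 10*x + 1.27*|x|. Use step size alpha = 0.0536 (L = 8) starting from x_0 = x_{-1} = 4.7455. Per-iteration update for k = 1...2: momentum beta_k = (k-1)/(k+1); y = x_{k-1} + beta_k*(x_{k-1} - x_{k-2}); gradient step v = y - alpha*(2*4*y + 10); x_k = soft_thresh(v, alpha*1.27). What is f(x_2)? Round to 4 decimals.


FISTA on f(x) = 4*x^2 + 10*x + 1.27*|x|
L = 8, alpha = 0.0536
Iteration 1: beta = 0.0, y = 4.7455 + 0.0*(4.7455 - 4.7455) = 4.7455
  grad(y) = 47.964, v = y - alpha*grad = 2.1746
  prox(v) = soft_thresh(2.1746, 0.0681) = 2.1066
Iteration 2: beta = 0.3333, y = 2.1066 + 0.3333*(2.1066 - 4.7455) = 1.2269
  grad(y) = 19.8153, v = y - alpha*grad = 0.1648
  prox(v) = soft_thresh(0.1648, 0.0681) = 0.0967
f(x_2) = 4*0.0967^2 + 10*0.0967 + 1.27*|0.0967| = 1.1277


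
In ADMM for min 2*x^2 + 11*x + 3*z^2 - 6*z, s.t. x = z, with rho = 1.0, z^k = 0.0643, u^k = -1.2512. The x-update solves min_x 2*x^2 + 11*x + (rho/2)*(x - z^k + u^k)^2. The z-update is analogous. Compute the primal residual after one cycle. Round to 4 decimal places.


ADMM iteration with rho = 1.0, z^k = 0.0643, u^k = -1.2512
Step 1: x-update.
Minimize 2*x^2 + 11*x + (1.0/2)*(x - 0.0643 - 1.2512)^2
FOC: (2*2 + 1.0)*x = -11 + 1.0*(0.0643 + 1.2512)
x^{k+1} = -1.9369
Step 2: z-update.
Minimize 3*z^2 - 6*z + (1.0/2)*(-1.9369 - z - 1.2512)^2
FOC: (2*3 + 1.0)*z = 6 + 1.0*(-1.9369 - 1.2512)
z^{k+1} = 0.4017
Step 3: u-update.
u^{k+1} = -1.2512 - 1.9369 - 0.4017 = -3.5898
Step 4: Primal residual = |-1.9369 - 0.4017| = 2.3386


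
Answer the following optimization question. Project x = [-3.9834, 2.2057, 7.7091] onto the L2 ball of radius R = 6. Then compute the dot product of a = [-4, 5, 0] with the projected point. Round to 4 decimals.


Step 1: Compute ||x|| (intermediates to 6 decimals).
||x|| = sqrt((-3.9834)^2 + 2.2057^2 + 7.7091^2) = 8.953369
Step 2: Project.
Since ||x|| > R, scale = R/||x|| = 6/8.953369 = 0.670139, proj(x) = scale * x
proj(x) = [-2.669432, 1.478126, 5.166169]
Step 3: Dot product.
a^T * proj(x) = -4*(-2.669432) + 5*1.478126 + 0*5.166169 = 18.0684


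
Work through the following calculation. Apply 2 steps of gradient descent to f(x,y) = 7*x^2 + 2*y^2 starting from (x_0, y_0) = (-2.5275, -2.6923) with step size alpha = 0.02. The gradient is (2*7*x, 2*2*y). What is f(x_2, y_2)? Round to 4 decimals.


Gradient descent on f(x,y) = 7*x^2 + 2*y^2.
Starting point: (-2.5275, -2.6923), alpha = 0.02
Step 1: grad_x = 2*7*-2.5275 = -35.385, grad_y = 2*2*-2.6923 = -10.7692
  x_1 = -2.5275 - 0.02*-35.385 = -1.8198
  y_1 = -2.6923 - 0.02*-10.7692 = -2.4769
Step 2: grad_x = 2*7*-1.8198 = -25.4772, grad_y = 2*2*-2.4769 = -9.9077
  x_2 = -1.8198 - 0.02*-25.4772 = -1.3103
  y_2 = -2.4769 - 0.02*-9.9077 = -2.2788
f(-1.3103, -2.2788) = 7*(-1.3103)^2 + 2*(-2.2788)^2 = 22.4029


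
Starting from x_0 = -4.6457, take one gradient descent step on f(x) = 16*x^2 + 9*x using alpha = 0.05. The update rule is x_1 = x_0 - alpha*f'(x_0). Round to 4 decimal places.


We compute the gradient at x_0 and apply the update.
f'(x) = 32*x + 9
f'(-4.6457) = 32*-4.6457 + 9 = -139.6624
x_1 = -4.6457 - 0.05*-139.6624 = 2.3374


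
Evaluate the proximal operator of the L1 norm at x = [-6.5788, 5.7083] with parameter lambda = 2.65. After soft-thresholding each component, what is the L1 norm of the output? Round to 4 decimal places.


Soft-thresholding with lambda = 2.65:
prox(-6.5788) = sign(-6.5788)*max(|-6.5788| - 2.65, 0) = -3.9288
prox(5.7083) = sign(5.7083)*max(|5.7083| - 2.65, 0) = 3.0583
prox(x) = [-3.9288, 3.0583]
||prox(x)||_1 = 3.9288 + 3.0583 = 6.9871


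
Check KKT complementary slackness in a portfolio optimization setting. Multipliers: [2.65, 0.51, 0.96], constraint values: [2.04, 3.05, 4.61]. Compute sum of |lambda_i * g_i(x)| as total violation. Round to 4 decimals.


KKT complementary slackness check:
lambda_1 * g_1 = 2.65 * 2.04 = 5.406
lambda_2 * g_2 = 0.51 * 3.05 = 1.5555
lambda_3 * g_3 = 0.96 * 4.61 = 4.4256
Total violation = 5.406 + 1.5555 + 4.4256 = 11.3871


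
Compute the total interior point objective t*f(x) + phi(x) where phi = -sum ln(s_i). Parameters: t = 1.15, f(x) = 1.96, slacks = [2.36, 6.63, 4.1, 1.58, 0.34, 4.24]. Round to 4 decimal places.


Step 1: Compute log-barrier.
ln values: [0.8587, 1.8916, 1.411, 0.4574, -1.0788, 1.4446]
phi = -(0.8587 + 1.8916 + 1.411 + 0.4574 - 1.0788 + 1.4446) = -4.9844
Step 2: Compute augmented objective.
t*f(x) = 1.15*1.96 = 2.254
Total = 2.254 - 4.9844 = -2.7304


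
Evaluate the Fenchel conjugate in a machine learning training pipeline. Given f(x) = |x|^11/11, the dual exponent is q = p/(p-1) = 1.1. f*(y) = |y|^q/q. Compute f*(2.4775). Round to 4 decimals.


The conjugate exponent q satisfies 1/p + 1/q = 1.
p = 11, so q = 11/(11 - 1) = 1.1
|y|^q = 2.4775^1.1 = 2.7128
f*(2.4775) = 2.7128 / 1.1 = 2.4662


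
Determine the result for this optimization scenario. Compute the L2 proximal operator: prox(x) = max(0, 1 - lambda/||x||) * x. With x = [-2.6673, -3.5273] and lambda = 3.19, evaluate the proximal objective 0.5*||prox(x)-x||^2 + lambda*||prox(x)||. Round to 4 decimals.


Step 1: Compute ||x||.
||x|| = 4.4223
Step 2: Compute scaling factor.
scale = max(0, 1 - 3.19/4.4223) = 0.2786
Step 3: prox(x) = [-0.7432, -0.9829]
||prox(x)|| = 1.2323
Step 4: Proximal objective.
0.5*||prox-x||^2 = 5.0881
lambda*||prox|| = 3.931
Total = 9.0189


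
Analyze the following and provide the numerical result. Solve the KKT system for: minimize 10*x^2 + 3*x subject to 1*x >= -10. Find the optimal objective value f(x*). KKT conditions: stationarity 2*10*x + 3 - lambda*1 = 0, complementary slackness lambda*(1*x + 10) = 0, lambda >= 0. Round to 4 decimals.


Step 1: Try lambda = 0 (constraint inactive).
Stationarity: 2*10*x + 3 = 0
x* = -3/(2*10) = -0.15
Check constraint: 1*-0.15 = -0.15 >= -10 -- satisfied.
Step 2: Compute optimal value.
f(x*) = 10*(-0.15)^2 + 3*(-0.15) = -0.225


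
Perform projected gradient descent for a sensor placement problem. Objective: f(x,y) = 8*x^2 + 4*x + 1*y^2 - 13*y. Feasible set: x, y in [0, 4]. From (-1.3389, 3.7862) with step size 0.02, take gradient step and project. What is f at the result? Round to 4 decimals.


Step 1: Compute gradient at (-1.3389, 3.7862).
grad_x = 2*8*-1.3389 + 4 = -17.4224
grad_y = 2*1*3.7862 - 13 = -5.4276
Step 2: Gradient step.
x_raw = -1.3389 - 0.02*-17.4224 = -0.9905
y_raw = 3.7862 - 0.02*-5.4276 = 3.8948
Step 3: Project onto [0, 4].
x_proj = clip(-0.9905) = 0.0
y_proj = clip(3.8948) = 3.8948
Step 4: Evaluate f.
f(0.0, 3.8948) = -35.4627


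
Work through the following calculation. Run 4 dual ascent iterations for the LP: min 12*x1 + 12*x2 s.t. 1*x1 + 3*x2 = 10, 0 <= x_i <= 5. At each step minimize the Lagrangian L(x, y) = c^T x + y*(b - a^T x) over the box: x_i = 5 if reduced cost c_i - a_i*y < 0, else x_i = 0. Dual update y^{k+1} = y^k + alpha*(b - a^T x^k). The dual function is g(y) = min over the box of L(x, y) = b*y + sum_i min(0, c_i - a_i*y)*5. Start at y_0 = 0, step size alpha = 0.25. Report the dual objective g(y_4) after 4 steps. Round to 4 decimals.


Dual ascent for LP: min 12*x1 + 12*x2, 1*x1 + 3*x2 = 10, 0 <= x_i <= 5
Step 1: y^k = 0.0, reduced costs: (12.0, 12.0)
  x^k = (0.0, 0.0), subgradient = b - a^T x = 10.0
  y^{k+1} = 0.0 + 0.25*10.0 = 2.5
Step 2: y^k = 2.5, reduced costs: (9.5, 4.5)
  x^k = (0.0, 0.0), subgradient = b - a^T x = 10.0
  y^{k+1} = 2.5 + 0.25*10.0 = 5.0
Step 3: y^k = 5.0, reduced costs: (7.0, -3.0)
  x^k = (0.0, 5.0), subgradient = b - a^T x = -5.0
  y^{k+1} = 5.0 + 0.25*-5.0 = 3.75
Step 4: y^k = 3.75, reduced costs: (8.25, 0.75)
  x^k = (0.0, 0.0), subgradient = b - a^T x = 10.0
  y^{k+1} = 3.75 + 0.25*10.0 = 6.25
Dual objective at y_4 = 6.25: reduced costs (5.75, -6.75), box minimizer x = (0.0, 5.0)
g(y_4) = b*y + (c1 - a1*y)*x1 + (c2 - a2*y)*x2 = 10*6.25 + 5.75*0.0 + (-6.75)*5.0 = 62.5 + 0.0 - 33.75 = 28.75


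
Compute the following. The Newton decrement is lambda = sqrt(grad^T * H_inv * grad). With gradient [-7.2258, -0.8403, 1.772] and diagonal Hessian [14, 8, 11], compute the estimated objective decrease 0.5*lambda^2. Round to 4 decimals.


Step 1: H is diagonal, so H^(-1) * g = [-0.5161, -0.105, 0.1611].
Step 2: g^T H^(-1) g = sum_i g_i^2 / H_ii
  = (-7.2258)^2/14 + (-0.8403)^2/8 + (1.772)^2/11
  = 3.7294 + 0.0883 + 0.2855 = 4.1032
Step 3: Objective decrease = 0.5 * g^T H^(-1) g = 2.0516


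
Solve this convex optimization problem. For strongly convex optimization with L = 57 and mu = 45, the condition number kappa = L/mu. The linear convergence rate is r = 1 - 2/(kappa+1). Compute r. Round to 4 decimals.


Step 1: Compute the condition number.
kappa = L/mu = 57/45 = 1.2667
Step 2: Compute the convergence rate.
r = 1 - 2/(kappa + 1) = 1 - 2*mu/(L + mu) = (L - mu)/(L + mu) = 12/102 = 0.1176


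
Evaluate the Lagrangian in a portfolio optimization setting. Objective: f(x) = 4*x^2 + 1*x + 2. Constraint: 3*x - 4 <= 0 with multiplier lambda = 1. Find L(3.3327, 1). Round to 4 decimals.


Step 1: Evaluate f(x).
f(3.3327) = 4*3.3327^2 + 1*3.3327 + 2 = 49.7603
Step 2: Evaluate g(x).
g(3.3327) = 3*3.3327 - 4 = 5.9981
Step 3: Compute Lagrangian.
L = 49.7603 + 1*5.9981 = 55.7584


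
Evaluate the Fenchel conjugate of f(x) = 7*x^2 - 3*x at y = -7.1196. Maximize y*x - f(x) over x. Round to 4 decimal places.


f*(y) = sup_x {y*x - a*x^2 - b*x} = sup_x {(y-b)*x - a*x^2}
FOC: (y - b) - 2a*x = 0 => x* = (y - b)/(2a)
x* = (-7.1196 + 3)/(2*7) = -0.2943
f*(-7.1196) = (y-b)^2/(4a) = (-7.1196 + 3)^2/(4*7)
= 16.9711/28 = 0.6061


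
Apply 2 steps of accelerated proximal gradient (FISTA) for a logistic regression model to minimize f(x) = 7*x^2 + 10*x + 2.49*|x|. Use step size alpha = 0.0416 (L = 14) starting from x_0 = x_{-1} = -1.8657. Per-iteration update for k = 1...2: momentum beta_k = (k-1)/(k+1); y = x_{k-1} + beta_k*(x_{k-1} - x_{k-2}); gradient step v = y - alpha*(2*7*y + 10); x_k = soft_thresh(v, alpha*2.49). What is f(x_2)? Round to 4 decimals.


FISTA on f(x) = 7*x^2 + 10*x + 2.49*|x|
L = 14, alpha = 0.0416
Iteration 1: beta = 0.0, y = -1.8657 + 0.0*(-1.8657 + 1.8657) = -1.8657
  grad(y) = -16.1198, v = y - alpha*grad = -1.1951
  prox(v) = soft_thresh(-1.1951, 0.1036) = -1.0915
Iteration 2: beta = 0.3333, y = -1.0915 + 0.3333*(-1.0915 + 1.8657) = -0.8335
  grad(y) = -1.6687, v = y - alpha*grad = -0.7641
  prox(v) = soft_thresh(-0.7641, 0.1036) = -0.6605
f(x_2) = 7*(-0.6605)^2 + 10*(-0.6605) + 2.49*|-0.6605| = -1.9066


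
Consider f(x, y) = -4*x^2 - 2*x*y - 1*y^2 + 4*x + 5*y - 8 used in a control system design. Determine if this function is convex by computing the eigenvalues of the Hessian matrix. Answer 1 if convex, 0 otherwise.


The Hessian of f(x,y) = -4*x^2 - 2*x*y - 1*y^2 + 4*x + 5*y - 8 is:
H = [[-8, -2], [-2, -2]]
Trace = -8 - 2 = -10
Determinant = -8*-2 - (-2)^2 = 12
Discriminant = (-10)^2 - 4*12 = 52.0
Eigenvalues: lambda_1 = -8.6056, lambda_2 = -1.3944
The function is not convex.

0


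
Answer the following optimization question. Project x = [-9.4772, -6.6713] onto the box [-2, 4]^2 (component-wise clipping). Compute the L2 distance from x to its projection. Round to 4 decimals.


Project each component onto [-2, 4].
clip(-9.4772) = -2.0, clip(-6.6713) = -2.0
Projection = [-2.0, -2.0]
Squared diffs: [55.9085, 21.821]
Distance = sqrt(77.7295) = 8.8164


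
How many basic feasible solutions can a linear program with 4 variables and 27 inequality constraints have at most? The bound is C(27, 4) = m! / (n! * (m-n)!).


Each vertex corresponds to some choice of n active constraints out of m, so the number of vertices is at most C(m, n) = m! / (n!(m-n)!).
m = 27, n = 4
Numerator: 27 * 26 * 25 * 24
Denominator: 4! = 24
C(27, 4) = 17550


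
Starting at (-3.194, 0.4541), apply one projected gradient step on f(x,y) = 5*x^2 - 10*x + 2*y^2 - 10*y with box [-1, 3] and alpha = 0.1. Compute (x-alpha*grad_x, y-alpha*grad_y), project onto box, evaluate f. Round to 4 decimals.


Step 1: Compute gradient at (-3.194, 0.4541).
grad_x = 2*5*-3.194 - 10 = -41.94
grad_y = 2*2*0.4541 - 10 = -8.1836
Step 2: Gradient step.
x_raw = -3.194 - 0.1*-41.94 = 1.0
y_raw = 0.4541 - 0.1*-8.1836 = 1.2725
Step 3: Project onto [-1, 3].
x_proj = clip(1.0) = 1.0
y_proj = clip(1.2725) = 1.2725
Step 4: Evaluate f.
f(1.0, 1.2725) = -14.4863
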